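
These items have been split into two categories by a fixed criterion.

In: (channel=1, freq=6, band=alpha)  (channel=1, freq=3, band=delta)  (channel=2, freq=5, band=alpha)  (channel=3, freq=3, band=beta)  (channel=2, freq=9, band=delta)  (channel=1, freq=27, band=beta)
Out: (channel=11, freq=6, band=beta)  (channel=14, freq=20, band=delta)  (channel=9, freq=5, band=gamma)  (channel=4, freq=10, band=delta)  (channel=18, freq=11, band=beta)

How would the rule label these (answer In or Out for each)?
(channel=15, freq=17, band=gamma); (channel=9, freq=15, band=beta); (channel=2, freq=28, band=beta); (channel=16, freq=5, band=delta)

One predicate separates the groups cleanly: channel ≤ 3.
(channel=15, freq=17, band=gamma): channel = 15, does not pass → Out.
(channel=9, freq=15, band=beta): channel = 9, does not pass → Out.
(channel=2, freq=28, band=beta): channel = 2, meets the rule → In.
(channel=16, freq=5, band=delta): channel = 16, does not pass → Out.

Out, Out, In, Out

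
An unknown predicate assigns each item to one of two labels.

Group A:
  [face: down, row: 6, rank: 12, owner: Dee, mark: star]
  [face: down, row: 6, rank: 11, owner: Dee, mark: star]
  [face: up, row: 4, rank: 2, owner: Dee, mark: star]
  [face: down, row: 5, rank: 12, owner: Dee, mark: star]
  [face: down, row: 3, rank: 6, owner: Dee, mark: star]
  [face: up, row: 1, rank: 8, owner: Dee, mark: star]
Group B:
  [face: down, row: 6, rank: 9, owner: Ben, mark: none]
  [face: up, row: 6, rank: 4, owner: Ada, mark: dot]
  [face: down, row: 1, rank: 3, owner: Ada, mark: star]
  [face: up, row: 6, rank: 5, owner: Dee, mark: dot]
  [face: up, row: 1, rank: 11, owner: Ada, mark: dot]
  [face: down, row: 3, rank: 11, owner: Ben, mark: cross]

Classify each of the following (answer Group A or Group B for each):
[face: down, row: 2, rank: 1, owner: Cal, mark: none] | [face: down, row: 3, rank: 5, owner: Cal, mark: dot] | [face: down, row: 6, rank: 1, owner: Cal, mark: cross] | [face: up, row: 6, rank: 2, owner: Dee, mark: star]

Rule: mark is star AND owner is Dee. This holds for each 'Group A' example and fails for each 'Group B' one.
[face: down, row: 2, rank: 1, owner: Cal, mark: none]: Group B (mark is none, owner is Cal).
[face: down, row: 3, rank: 5, owner: Cal, mark: dot]: Group B (mark is dot, owner is Cal).
[face: down, row: 6, rank: 1, owner: Cal, mark: cross]: Group B (mark is cross, owner is Cal).
[face: up, row: 6, rank: 2, owner: Dee, mark: star]: Group A (mark is star, owner is Dee).

Group B, Group B, Group B, Group A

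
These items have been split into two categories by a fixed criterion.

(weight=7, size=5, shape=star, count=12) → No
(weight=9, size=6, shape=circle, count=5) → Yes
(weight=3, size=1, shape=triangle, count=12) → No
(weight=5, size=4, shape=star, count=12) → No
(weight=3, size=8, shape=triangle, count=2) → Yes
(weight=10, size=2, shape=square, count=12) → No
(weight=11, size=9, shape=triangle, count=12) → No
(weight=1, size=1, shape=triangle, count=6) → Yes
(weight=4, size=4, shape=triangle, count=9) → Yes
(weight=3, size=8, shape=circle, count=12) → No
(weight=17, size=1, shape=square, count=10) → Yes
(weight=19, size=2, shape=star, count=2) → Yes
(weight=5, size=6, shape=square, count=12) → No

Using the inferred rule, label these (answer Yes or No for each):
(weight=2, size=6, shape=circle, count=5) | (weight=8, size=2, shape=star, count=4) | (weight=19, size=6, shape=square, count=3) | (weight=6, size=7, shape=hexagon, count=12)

Yes, Yes, Yes, No

'Yes' ⟺ count ≤ 10.
(weight=2, size=6, shape=circle, count=5) → count = 5 → Yes.
(weight=8, size=2, shape=star, count=4) → count = 4 → Yes.
(weight=19, size=6, shape=square, count=3) → count = 3 → Yes.
(weight=6, size=7, shape=hexagon, count=12) → count = 12 → No.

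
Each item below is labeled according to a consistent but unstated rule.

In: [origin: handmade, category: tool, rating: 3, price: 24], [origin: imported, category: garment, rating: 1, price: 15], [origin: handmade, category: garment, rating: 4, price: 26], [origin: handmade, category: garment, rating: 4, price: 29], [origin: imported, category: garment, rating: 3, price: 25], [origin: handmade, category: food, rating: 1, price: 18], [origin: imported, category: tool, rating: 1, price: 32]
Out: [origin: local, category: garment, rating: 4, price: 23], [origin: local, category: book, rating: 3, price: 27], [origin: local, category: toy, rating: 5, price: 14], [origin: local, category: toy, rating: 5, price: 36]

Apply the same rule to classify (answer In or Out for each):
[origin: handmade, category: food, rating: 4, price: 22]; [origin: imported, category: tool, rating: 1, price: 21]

The classifier is using: origin is not local.
[origin: handmade, category: food, rating: 4, price: 22] → origin is handmade → In.
[origin: imported, category: tool, rating: 1, price: 21] → origin is imported → In.

In, In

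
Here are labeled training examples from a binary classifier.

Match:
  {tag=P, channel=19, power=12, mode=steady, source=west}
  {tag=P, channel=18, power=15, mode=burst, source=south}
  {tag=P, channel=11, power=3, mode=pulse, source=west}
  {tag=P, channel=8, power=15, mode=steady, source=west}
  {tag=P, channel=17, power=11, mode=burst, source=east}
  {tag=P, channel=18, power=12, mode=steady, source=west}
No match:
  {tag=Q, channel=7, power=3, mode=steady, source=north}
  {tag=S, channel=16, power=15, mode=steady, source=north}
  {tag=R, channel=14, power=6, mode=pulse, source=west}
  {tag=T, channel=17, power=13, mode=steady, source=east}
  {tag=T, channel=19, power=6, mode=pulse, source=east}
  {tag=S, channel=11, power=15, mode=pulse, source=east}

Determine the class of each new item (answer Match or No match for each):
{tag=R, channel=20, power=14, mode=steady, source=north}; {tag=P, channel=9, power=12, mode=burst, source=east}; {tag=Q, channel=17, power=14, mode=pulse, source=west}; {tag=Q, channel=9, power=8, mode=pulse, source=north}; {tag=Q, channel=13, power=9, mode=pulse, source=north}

No match, Match, No match, No match, No match

Checking candidate rules against both groups, what survives is: tag is P.
{tag=R, channel=20, power=14, mode=steady, source=north} — tag is R, hence No match. {tag=P, channel=9, power=12, mode=burst, source=east} — tag is P, hence Match. {tag=Q, channel=17, power=14, mode=pulse, source=west} — tag is Q, hence No match. {tag=Q, channel=9, power=8, mode=pulse, source=north} — tag is Q, hence No match. {tag=Q, channel=13, power=9, mode=pulse, source=north} — tag is Q, hence No match.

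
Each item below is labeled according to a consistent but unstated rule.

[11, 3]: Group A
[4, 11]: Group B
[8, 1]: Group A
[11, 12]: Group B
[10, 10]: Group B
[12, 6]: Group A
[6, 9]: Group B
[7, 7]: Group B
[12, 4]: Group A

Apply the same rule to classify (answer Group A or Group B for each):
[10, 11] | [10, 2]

Group B, Group A

Every 'Group A' example satisfies: first > second. None of the 'Group B' examples do.
[10, 11]: 10 < 11 — does not pass, so Group B.
[10, 2]: 10 > 2 — meets the rule, so Group A.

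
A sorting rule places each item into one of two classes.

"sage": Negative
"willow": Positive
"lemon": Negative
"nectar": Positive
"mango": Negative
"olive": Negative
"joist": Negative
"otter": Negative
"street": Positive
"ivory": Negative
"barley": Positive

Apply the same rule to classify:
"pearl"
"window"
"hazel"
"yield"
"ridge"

One predicate separates the groups cleanly: length 6.

Negative, Positive, Negative, Negative, Negative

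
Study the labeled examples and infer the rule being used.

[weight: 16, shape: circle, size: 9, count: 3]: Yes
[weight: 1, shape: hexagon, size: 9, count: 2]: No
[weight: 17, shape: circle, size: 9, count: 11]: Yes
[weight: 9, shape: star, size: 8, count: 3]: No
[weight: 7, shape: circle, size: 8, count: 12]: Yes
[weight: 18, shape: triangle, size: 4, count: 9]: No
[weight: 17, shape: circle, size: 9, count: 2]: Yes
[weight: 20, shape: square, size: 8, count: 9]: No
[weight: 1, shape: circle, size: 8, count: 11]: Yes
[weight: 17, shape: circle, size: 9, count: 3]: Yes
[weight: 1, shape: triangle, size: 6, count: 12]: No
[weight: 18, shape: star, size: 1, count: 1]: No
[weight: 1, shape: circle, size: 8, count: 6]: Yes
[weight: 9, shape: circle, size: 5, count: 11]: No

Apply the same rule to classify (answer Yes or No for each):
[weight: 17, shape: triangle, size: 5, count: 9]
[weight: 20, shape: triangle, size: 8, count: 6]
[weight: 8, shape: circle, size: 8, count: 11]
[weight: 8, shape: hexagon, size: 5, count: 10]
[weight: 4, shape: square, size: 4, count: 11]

All 'Yes' examples share one property — shape is circle AND size ≥ 6 — and every 'No' example lacks it.

No, No, Yes, No, No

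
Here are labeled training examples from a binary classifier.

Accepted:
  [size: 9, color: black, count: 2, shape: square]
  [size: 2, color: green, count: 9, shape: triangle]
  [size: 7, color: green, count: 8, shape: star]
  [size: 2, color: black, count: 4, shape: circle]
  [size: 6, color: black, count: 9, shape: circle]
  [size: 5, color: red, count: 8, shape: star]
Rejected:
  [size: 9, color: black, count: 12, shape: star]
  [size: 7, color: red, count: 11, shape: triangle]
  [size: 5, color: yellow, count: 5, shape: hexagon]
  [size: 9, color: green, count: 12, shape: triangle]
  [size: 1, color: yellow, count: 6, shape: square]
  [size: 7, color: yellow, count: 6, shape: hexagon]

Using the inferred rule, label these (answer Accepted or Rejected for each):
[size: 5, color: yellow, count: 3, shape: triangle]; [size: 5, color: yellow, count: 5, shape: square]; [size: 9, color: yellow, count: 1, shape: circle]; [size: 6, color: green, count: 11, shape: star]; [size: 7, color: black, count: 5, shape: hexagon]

Rejected, Rejected, Rejected, Rejected, Accepted

Every 'Accepted' example satisfies: color is not yellow AND count ≤ 9. None of the 'Rejected' examples do.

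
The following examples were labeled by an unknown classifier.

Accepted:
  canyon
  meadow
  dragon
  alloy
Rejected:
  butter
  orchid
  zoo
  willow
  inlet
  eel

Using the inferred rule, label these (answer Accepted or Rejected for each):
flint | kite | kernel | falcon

Rejected, Rejected, Rejected, Accepted

Rule: contains 'a'. This holds for each 'Accepted' example and fails for each 'Rejected' one.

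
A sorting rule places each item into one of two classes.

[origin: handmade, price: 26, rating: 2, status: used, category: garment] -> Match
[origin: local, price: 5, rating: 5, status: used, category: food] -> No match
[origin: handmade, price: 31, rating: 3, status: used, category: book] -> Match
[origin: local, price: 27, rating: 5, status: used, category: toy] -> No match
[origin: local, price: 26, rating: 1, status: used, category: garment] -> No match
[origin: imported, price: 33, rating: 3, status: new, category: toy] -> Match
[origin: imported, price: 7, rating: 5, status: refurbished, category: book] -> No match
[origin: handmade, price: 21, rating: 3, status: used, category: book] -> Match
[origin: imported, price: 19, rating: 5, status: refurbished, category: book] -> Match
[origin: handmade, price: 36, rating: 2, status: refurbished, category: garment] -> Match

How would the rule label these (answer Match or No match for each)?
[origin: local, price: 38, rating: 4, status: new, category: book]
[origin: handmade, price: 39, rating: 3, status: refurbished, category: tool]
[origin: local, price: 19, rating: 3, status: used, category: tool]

Rule: origin is not local AND price ≥ 19. This holds for each 'Match' example and fails for each 'No match' one.
[origin: local, price: 38, rating: 4, status: new, category: book] → origin is local, price = 38 → No match. [origin: handmade, price: 39, rating: 3, status: refurbished, category: tool] → origin is handmade, price = 39 → Match. [origin: local, price: 19, rating: 3, status: used, category: tool] → origin is local, price = 19 → No match.

No match, Match, No match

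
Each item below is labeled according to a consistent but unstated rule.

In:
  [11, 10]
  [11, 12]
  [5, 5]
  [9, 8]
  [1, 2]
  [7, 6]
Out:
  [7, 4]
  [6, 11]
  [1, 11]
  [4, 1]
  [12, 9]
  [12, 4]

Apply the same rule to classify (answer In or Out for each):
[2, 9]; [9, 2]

'In' ⟺ |first − second| ≤ 1.
[2, 9]: Out (|2−9| = 7).
[9, 2]: Out (|9−2| = 7).

Out, Out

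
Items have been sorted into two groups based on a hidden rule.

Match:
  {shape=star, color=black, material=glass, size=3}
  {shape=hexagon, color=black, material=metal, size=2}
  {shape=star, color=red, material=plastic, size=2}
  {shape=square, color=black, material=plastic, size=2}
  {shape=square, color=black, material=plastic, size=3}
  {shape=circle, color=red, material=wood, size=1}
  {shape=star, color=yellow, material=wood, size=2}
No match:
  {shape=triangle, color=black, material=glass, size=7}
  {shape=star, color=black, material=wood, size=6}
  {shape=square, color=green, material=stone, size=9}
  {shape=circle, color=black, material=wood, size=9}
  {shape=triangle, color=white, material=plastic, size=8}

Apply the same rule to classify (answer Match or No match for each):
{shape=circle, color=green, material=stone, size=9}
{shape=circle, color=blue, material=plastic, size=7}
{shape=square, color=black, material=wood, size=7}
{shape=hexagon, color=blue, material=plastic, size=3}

The pattern is that an item is 'Match' exactly when: size ≤ 3.
{shape=circle, color=green, material=stone, size=9}: No match (size = 9). {shape=circle, color=blue, material=plastic, size=7}: No match (size = 7). {shape=square, color=black, material=wood, size=7}: No match (size = 7). {shape=hexagon, color=blue, material=plastic, size=3}: Match (size = 3).

No match, No match, No match, Match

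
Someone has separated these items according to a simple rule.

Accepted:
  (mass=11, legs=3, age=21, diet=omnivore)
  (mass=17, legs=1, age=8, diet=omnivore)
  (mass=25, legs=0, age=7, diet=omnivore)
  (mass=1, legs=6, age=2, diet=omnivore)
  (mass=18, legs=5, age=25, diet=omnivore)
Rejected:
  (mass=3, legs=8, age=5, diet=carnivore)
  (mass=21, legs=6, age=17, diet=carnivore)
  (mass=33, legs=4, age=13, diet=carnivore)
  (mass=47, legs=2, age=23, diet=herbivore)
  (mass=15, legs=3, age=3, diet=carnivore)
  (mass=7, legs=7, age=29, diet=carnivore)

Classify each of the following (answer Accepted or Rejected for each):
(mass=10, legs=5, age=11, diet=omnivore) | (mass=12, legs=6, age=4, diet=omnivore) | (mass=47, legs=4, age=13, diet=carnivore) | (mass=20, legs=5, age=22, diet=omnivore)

Rule: diet is omnivore. This holds for each 'Accepted' example and fails for each 'Rejected' one.
(mass=10, legs=5, age=11, diet=omnivore): Accepted (diet is omnivore).
(mass=12, legs=6, age=4, diet=omnivore): Accepted (diet is omnivore).
(mass=47, legs=4, age=13, diet=carnivore): Rejected (diet is carnivore).
(mass=20, legs=5, age=22, diet=omnivore): Accepted (diet is omnivore).

Accepted, Accepted, Rejected, Accepted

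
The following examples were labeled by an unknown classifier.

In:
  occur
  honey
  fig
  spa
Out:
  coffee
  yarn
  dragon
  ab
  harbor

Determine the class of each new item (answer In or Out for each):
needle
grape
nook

The pattern is that an item is 'In' exactly when: odd length.
needle: length 6, doesn't match → Out. grape: length 5, meets the rule → In. nook: length 4, doesn't match → Out.

Out, In, Out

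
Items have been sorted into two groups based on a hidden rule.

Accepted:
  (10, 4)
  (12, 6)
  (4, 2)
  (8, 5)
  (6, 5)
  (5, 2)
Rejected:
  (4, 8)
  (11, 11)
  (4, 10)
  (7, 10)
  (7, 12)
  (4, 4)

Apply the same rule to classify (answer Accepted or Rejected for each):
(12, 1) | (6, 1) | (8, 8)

Accepted, Accepted, Rejected

The rule appears to be: first > second.
(12, 1) — 12 > 1, hence Accepted. (6, 1) — 6 > 1, hence Accepted. (8, 8) — 8 = 8, hence Rejected.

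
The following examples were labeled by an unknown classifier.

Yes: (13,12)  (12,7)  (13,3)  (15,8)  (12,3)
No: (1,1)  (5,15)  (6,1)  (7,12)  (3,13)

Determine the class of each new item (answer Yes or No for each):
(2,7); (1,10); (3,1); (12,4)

The common property of the 'Yes' items is: first ≥ 8. No 'No' item has it.
(2,7): No (first 2). (1,10): No (first 1). (3,1): No (first 3). (12,4): Yes (first 12).

No, No, No, Yes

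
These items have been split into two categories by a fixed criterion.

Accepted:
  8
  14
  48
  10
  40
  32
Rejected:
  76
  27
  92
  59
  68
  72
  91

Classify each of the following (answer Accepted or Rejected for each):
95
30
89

The simplest hypothesis consistent with all the labels is: even AND at most 48.
95: Rejected (95 is odd, 95 > 48). 30: Accepted (30 is even, 30 ≤ 48). 89: Rejected (89 is odd, 89 > 48).

Rejected, Accepted, Rejected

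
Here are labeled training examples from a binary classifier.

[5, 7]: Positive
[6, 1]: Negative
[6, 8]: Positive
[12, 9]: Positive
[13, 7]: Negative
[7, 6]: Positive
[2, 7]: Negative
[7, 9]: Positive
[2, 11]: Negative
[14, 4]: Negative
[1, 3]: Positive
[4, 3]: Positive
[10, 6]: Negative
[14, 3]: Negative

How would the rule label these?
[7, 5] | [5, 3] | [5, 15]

'Positive' ⟺ |first − second| ≤ 3.

Positive, Positive, Negative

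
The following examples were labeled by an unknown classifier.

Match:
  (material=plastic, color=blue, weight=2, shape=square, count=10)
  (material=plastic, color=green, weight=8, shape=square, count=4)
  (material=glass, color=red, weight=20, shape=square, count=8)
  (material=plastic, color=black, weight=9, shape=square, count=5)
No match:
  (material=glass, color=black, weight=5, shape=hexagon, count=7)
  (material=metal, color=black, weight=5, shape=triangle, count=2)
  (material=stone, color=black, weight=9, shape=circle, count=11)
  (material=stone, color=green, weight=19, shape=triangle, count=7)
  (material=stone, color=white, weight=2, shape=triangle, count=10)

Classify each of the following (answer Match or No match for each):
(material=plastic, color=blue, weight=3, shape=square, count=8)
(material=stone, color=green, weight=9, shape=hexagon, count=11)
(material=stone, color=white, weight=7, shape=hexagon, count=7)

Match, No match, No match

The classifier is using: shape is square.
(material=plastic, color=blue, weight=3, shape=square, count=8) → shape is square → Match.
(material=stone, color=green, weight=9, shape=hexagon, count=11) → shape is hexagon → No match.
(material=stone, color=white, weight=7, shape=hexagon, count=7) → shape is hexagon → No match.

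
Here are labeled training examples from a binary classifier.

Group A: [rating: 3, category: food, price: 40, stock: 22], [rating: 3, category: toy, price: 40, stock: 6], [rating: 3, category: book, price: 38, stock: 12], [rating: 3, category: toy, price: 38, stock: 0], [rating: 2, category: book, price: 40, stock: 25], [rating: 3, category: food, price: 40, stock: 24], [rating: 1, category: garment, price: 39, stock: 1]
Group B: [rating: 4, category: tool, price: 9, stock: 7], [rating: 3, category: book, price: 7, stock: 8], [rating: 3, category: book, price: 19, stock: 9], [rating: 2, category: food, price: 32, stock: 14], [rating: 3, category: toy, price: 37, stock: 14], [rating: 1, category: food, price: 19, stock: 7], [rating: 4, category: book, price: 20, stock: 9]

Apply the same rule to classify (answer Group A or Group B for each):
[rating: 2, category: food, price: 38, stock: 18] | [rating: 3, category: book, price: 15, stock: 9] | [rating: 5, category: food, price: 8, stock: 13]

Group A, Group B, Group B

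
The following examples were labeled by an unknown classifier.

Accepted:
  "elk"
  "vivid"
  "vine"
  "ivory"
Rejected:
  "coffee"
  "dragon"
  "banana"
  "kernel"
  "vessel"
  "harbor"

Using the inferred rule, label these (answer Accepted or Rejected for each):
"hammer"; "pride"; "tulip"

Rejected, Accepted, Accepted

The classifier is using: length ≤ 5.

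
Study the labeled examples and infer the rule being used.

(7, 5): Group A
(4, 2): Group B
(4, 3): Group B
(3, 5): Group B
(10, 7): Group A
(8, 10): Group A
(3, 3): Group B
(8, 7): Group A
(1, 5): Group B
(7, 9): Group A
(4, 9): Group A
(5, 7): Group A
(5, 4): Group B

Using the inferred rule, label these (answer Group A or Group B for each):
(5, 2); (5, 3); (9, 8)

Rule: sum ≥ 12. This holds for each 'Group A' example and fails for each 'Group B' one.

Group B, Group B, Group A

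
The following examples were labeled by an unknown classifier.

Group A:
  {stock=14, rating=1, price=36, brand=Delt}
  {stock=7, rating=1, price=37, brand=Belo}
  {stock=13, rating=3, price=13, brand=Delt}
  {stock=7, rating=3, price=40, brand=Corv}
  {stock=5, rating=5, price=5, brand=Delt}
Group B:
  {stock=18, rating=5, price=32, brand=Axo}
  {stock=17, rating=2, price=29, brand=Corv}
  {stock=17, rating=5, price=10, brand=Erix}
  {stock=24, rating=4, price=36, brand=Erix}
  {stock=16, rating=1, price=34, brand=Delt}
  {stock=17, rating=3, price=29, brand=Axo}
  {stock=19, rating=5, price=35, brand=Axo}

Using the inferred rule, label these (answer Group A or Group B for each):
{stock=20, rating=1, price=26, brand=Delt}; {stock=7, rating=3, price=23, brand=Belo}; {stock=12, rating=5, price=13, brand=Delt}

Group B, Group A, Group A

A rule that fits every label: stock ≤ 14 — true of each 'Group A' example, false of each 'Group B' one.
{stock=20, rating=1, price=26, brand=Delt}: stock = 20 — doesn't match, so Group B.
{stock=7, rating=3, price=23, brand=Belo}: stock = 7 — satisfies this, so Group A.
{stock=12, rating=5, price=13, brand=Delt}: stock = 12 — satisfies this, so Group A.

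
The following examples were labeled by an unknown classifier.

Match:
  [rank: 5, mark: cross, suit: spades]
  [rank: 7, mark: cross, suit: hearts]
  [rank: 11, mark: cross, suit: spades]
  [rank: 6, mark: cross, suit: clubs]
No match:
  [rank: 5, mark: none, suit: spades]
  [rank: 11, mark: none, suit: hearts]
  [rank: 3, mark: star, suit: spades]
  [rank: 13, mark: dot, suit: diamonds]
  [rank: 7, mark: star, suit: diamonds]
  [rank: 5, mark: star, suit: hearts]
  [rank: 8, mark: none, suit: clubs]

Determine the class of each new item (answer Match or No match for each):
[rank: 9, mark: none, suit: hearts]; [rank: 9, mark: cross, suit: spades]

No match, Match

Every 'Match' example satisfies: mark is cross. None of the 'No match' examples do.
[rank: 9, mark: none, suit: hearts]: No match (mark is none). [rank: 9, mark: cross, suit: spades]: Match (mark is cross).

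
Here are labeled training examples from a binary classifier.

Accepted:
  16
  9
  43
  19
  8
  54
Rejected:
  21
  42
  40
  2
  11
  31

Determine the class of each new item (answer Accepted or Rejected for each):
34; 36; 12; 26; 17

Accepted, Accepted, Rejected, Accepted, Accepted

The simplest hypothesis consistent with all the labels is: digit sum ≥ 7.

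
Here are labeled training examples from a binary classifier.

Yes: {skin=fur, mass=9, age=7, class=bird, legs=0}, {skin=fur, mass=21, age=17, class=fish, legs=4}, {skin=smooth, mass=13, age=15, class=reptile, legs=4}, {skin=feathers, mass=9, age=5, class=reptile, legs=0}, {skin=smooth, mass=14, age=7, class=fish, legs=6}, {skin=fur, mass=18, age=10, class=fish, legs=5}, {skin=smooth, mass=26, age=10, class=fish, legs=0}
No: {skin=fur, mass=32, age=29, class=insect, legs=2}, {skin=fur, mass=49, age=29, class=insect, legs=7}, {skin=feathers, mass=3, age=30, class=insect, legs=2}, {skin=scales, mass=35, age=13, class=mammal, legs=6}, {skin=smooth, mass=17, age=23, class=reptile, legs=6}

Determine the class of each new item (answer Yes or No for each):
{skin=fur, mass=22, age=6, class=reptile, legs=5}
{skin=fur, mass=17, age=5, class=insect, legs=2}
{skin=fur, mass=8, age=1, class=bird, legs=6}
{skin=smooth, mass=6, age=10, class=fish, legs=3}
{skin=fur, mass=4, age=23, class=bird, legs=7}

The rule appears to be: mass ≤ 26 AND age ≤ 17.
{skin=fur, mass=22, age=6, class=reptile, legs=5}: mass = 22, age = 6, fits → Yes. {skin=fur, mass=17, age=5, class=insect, legs=2}: mass = 17, age = 5, fits → Yes. {skin=fur, mass=8, age=1, class=bird, legs=6}: mass = 8, age = 1, fits → Yes. {skin=smooth, mass=6, age=10, class=fish, legs=3}: mass = 6, age = 10, fits → Yes. {skin=fur, mass=4, age=23, class=bird, legs=7}: mass = 4, age = 23, lacks this property → No.

Yes, Yes, Yes, Yes, No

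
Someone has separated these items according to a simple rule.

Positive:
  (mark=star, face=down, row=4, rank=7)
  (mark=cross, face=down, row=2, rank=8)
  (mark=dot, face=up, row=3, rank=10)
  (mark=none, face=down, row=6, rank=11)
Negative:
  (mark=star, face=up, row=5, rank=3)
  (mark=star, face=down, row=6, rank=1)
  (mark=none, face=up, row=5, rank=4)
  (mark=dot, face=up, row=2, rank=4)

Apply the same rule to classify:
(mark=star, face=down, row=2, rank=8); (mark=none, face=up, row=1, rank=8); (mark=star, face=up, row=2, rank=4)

The simplest hypothesis consistent with all the labels is: rank ≥ 7.
(mark=star, face=down, row=2, rank=8) → rank = 8 → Positive.
(mark=none, face=up, row=1, rank=8) → rank = 8 → Positive.
(mark=star, face=up, row=2, rank=4) → rank = 4 → Negative.

Positive, Positive, Negative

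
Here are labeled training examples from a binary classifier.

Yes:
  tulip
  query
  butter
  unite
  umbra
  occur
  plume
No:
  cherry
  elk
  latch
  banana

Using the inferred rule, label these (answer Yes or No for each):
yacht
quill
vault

No, Yes, Yes

The pattern is that an item is 'Yes' exactly when: contains 'u'.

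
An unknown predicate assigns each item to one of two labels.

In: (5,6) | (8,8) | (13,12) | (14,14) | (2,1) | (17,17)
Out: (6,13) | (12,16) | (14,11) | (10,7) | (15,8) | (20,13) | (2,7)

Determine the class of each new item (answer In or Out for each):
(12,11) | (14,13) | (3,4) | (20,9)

In, In, In, Out

Rule: |first − second| ≤ 1. This holds for each 'In' example and fails for each 'Out' one.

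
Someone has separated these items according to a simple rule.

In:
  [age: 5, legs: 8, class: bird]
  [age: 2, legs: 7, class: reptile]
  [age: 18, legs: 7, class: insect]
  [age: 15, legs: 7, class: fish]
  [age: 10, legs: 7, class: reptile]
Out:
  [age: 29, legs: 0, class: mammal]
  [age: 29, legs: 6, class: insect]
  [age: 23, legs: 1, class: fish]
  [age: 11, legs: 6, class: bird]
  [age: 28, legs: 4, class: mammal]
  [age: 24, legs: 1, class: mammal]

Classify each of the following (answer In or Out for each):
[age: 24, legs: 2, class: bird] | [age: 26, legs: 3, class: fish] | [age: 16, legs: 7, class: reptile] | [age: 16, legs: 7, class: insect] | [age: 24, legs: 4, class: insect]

Out, Out, In, In, Out

The distinguishing property — legs ≥ 7 — holds for all the 'In' cases and none of the 'Out' cases.
[age: 24, legs: 2, class: bird] — legs = 2, hence Out.
[age: 26, legs: 3, class: fish] — legs = 3, hence Out.
[age: 16, legs: 7, class: reptile] — legs = 7, hence In.
[age: 16, legs: 7, class: insect] — legs = 7, hence In.
[age: 24, legs: 4, class: insect] — legs = 4, hence Out.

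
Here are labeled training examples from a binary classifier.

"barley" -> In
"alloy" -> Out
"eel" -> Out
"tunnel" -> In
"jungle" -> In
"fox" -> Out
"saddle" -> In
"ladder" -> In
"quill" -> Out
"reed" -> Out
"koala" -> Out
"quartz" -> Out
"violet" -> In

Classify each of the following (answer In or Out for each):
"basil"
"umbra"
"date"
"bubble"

A rule that fits every label: even length AND contains 'l' — true of each 'In' example, false of each 'Out' one.

Out, Out, Out, In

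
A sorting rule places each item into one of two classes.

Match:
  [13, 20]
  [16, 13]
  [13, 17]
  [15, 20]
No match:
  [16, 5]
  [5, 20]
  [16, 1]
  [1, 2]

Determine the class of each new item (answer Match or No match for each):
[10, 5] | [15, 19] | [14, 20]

No match, Match, Match

A rule that fits every label: sum ≥ 29 — true of each 'Match' example, false of each 'No match' one.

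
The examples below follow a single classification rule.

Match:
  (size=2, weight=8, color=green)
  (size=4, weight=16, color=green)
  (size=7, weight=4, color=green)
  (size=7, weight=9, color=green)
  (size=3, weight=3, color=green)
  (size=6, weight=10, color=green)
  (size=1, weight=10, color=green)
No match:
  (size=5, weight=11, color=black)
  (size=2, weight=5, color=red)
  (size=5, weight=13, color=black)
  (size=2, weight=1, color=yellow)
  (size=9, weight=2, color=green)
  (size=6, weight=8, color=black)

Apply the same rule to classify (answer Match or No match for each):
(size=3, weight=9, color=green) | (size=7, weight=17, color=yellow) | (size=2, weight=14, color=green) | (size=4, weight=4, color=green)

The distinguishing property — color is green AND size ≤ 7 — holds for all the 'Match' cases and none of the 'No match' cases.
Match: (size=3, weight=9, color=green), since color is green, size = 3.
No match: (size=7, weight=17, color=yellow), since color is yellow, size = 7.
Match: (size=2, weight=14, color=green), since color is green, size = 2.
Match: (size=4, weight=4, color=green), since color is green, size = 4.

Match, No match, Match, Match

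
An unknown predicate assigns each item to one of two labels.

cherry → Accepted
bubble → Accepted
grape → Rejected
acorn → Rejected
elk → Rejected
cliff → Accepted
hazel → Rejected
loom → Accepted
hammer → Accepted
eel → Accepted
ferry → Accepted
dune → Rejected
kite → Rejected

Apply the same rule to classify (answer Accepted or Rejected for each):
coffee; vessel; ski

The classifier is using: has a double letter.
Accepted: coffee, since 'ff' doubled.
Accepted: vessel, since 'ss' doubled.
Rejected: ski, since no doubled letter.

Accepted, Accepted, Rejected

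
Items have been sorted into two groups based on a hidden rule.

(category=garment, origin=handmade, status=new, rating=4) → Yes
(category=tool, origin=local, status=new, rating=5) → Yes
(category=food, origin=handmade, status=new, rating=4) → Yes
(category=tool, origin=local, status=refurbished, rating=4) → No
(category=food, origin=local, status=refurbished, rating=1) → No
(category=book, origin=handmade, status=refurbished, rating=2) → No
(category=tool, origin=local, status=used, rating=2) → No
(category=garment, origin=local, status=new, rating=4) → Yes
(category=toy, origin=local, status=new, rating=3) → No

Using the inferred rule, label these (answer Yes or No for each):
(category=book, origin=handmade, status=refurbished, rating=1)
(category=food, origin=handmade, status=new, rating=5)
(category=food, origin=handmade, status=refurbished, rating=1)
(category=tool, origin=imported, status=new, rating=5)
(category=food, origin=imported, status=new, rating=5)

One predicate separates the groups cleanly: status is new AND rating ≥ 4.

No, Yes, No, Yes, Yes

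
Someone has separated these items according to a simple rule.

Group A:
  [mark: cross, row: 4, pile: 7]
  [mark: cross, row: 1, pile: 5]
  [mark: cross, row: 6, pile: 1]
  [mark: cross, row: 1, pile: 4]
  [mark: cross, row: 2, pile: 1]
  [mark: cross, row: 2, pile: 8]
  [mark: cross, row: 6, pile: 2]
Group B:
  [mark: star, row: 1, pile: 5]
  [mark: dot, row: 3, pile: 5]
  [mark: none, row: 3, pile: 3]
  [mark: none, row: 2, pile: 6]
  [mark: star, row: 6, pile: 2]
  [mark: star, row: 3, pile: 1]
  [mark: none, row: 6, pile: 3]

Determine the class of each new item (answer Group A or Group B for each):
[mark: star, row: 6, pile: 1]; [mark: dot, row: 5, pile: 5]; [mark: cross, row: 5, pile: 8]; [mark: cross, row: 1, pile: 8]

Group B, Group B, Group A, Group A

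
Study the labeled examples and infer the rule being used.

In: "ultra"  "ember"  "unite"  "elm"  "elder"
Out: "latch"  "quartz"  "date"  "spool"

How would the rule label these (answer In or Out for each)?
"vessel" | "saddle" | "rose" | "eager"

Out, Out, Out, In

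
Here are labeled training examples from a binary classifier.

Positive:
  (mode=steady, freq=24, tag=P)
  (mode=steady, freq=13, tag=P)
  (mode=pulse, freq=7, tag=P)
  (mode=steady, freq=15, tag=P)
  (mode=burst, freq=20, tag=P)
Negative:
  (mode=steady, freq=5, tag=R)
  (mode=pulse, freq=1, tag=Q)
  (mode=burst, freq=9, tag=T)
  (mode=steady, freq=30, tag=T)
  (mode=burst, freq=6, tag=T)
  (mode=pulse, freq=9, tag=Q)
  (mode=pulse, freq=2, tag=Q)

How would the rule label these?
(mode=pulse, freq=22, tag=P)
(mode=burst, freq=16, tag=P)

The pattern is that an item is 'Positive' exactly when: tag is P.
(mode=pulse, freq=22, tag=P): Positive (tag is P).
(mode=burst, freq=16, tag=P): Positive (tag is P).

Positive, Positive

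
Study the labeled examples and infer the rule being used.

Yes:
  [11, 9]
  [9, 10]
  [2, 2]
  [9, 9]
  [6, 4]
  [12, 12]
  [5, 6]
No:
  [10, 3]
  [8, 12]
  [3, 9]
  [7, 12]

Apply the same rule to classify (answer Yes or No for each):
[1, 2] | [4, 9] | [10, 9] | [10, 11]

Yes, No, Yes, Yes

The pattern is that an item is 'Yes' exactly when: |first − second| ≤ 2.
[1, 2]: Yes (|1−2| = 1). [4, 9]: No (|4−9| = 5). [10, 9]: Yes (|10−9| = 1). [10, 11]: Yes (|10−11| = 1).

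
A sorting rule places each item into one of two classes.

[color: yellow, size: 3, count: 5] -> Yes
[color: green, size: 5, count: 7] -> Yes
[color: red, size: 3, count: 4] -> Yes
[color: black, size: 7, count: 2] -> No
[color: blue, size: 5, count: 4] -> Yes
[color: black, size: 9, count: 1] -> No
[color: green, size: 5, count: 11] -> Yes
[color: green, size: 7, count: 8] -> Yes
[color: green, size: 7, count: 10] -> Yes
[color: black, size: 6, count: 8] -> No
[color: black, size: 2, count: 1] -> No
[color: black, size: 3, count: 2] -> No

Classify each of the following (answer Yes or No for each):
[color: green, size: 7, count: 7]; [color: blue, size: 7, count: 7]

All 'Yes' examples share one property — color is not black — and every 'No' example lacks it.
[color: green, size: 7, count: 7]: color is green, has this property → Yes.
[color: blue, size: 7, count: 7]: color is blue, has this property → Yes.

Yes, Yes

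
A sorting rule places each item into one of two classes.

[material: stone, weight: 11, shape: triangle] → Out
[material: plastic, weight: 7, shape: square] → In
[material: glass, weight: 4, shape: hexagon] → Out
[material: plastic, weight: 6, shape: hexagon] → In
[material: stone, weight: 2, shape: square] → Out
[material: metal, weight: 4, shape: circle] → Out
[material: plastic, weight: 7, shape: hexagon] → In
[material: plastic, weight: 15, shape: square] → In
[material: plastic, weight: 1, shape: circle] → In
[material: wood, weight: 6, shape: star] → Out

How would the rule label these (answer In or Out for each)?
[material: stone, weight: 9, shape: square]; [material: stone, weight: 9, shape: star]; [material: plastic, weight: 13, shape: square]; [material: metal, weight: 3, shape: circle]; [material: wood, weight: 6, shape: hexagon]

Out, Out, In, Out, Out

Looking at the examples, the only property every 'In' case has and every 'Out' case lacks is: material is plastic.
[material: stone, weight: 9, shape: square]: material is stone, fails the rule → Out.
[material: stone, weight: 9, shape: star]: material is stone, fails the rule → Out.
[material: plastic, weight: 13, shape: square]: material is plastic, matches → In.
[material: metal, weight: 3, shape: circle]: material is metal, fails the rule → Out.
[material: wood, weight: 6, shape: hexagon]: material is wood, fails the rule → Out.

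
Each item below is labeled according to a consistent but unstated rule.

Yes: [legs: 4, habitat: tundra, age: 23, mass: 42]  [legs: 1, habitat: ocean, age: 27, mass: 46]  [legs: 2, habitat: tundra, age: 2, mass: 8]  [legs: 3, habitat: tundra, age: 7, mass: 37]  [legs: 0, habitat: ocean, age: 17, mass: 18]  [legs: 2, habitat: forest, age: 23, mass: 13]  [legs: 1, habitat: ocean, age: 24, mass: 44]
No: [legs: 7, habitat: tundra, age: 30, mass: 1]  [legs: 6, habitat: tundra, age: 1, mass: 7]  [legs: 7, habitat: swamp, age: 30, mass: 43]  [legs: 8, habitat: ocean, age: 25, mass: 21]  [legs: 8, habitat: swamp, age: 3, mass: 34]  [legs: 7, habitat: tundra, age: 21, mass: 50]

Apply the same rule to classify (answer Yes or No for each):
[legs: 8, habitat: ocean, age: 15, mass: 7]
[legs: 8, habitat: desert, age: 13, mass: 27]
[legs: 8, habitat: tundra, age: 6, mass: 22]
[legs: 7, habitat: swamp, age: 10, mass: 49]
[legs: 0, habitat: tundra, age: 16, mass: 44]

The distinguishing property — legs ≤ 4 — holds for all the 'Yes' cases and none of the 'No' cases.
[legs: 8, habitat: ocean, age: 15, mass: 7]: legs = 8 — doesn't match, so No.
[legs: 8, habitat: desert, age: 13, mass: 27]: legs = 8 — doesn't match, so No.
[legs: 8, habitat: tundra, age: 6, mass: 22]: legs = 8 — doesn't match, so No.
[legs: 7, habitat: swamp, age: 10, mass: 49]: legs = 7 — doesn't match, so No.
[legs: 0, habitat: tundra, age: 16, mass: 44]: legs = 0 — qualifies, so Yes.

No, No, No, No, Yes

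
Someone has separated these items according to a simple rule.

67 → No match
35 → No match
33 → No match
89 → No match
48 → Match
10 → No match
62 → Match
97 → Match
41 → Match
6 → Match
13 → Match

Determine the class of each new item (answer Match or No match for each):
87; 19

No match, No match

All 'Match' examples share one property — ≡ 6 (mod 7) — and every 'No match' example lacks it.
87: 87 mod 7 = 3, fails this test → No match. 19: 19 mod 7 = 5, fails this test → No match.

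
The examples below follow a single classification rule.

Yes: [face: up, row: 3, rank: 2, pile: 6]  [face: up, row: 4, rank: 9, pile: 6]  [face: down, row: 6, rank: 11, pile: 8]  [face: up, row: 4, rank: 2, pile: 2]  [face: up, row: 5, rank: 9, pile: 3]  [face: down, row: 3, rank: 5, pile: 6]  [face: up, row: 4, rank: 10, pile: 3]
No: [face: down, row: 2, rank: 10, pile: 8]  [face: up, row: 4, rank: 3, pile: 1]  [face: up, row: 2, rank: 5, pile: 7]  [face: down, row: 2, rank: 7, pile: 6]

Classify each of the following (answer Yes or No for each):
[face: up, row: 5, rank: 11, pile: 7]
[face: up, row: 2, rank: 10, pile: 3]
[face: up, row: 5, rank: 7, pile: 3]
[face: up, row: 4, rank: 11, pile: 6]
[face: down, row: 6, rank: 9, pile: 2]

The simplest hypothesis consistent with all the labels is: pile ≥ 2 AND row ≥ 3.
[face: up, row: 5, rank: 11, pile: 7]: pile = 7, row = 5, satisfies this → Yes. [face: up, row: 2, rank: 10, pile: 3]: pile = 3, row = 2, does not pass → No. [face: up, row: 5, rank: 7, pile: 3]: pile = 3, row = 5, satisfies this → Yes. [face: up, row: 4, rank: 11, pile: 6]: pile = 6, row = 4, satisfies this → Yes. [face: down, row: 6, rank: 9, pile: 2]: pile = 2, row = 6, satisfies this → Yes.

Yes, No, Yes, Yes, Yes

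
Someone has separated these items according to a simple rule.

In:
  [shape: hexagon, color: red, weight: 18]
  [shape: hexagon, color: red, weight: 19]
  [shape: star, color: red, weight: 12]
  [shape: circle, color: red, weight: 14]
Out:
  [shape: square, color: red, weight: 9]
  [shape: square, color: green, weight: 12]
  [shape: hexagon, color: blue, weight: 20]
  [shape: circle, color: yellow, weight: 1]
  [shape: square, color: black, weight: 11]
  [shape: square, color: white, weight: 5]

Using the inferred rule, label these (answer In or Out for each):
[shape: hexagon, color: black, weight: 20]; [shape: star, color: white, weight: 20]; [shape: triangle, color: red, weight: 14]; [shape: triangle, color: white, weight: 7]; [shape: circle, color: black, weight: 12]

Out, Out, In, Out, Out

The simplest hypothesis consistent with all the labels is: color is red AND weight ≥ 11.
Out: [shape: hexagon, color: black, weight: 20], since color is black, weight = 20.
Out: [shape: star, color: white, weight: 20], since color is white, weight = 20.
In: [shape: triangle, color: red, weight: 14], since color is red, weight = 14.
Out: [shape: triangle, color: white, weight: 7], since color is white, weight = 7.
Out: [shape: circle, color: black, weight: 12], since color is black, weight = 12.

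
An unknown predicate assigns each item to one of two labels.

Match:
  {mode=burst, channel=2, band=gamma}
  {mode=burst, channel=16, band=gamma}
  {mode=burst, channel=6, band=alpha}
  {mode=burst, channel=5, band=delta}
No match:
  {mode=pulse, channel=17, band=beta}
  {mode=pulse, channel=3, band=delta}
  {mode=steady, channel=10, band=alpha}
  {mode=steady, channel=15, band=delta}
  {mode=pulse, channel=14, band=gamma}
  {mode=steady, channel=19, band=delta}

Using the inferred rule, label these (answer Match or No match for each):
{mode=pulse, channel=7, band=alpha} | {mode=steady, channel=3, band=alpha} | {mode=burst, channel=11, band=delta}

The distinguishing property — mode is burst — holds for all the 'Match' cases and none of the 'No match' cases.
{mode=pulse, channel=7, band=alpha}: mode is pulse, fails the rule → No match.
{mode=steady, channel=3, band=alpha}: mode is steady, fails the rule → No match.
{mode=burst, channel=11, band=delta}: mode is burst, meets the rule → Match.

No match, No match, Match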